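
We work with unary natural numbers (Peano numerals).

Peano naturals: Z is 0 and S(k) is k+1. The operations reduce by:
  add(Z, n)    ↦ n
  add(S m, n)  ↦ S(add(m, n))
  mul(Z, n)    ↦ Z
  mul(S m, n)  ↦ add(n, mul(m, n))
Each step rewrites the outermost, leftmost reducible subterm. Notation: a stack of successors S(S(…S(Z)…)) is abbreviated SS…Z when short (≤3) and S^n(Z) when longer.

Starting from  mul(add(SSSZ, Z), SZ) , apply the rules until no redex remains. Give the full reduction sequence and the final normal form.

Answer: normal form = SSSZ  (in 14 steps)

Derivation:
  start: mul(add(SSSZ, Z), SZ)
  step 1: mul(S(add(SSZ, Z)), SZ)
  step 2: add(SZ, mul(add(SSZ, Z), SZ))
  step 3: S(add(Z, mul(add(SSZ, Z), SZ)))
  step 4: S(mul(add(SSZ, Z), SZ))
  step 5: S(mul(S(add(SZ, Z)), SZ))
  step 6: S(add(SZ, mul(add(SZ, Z), SZ)))
  step 7: S(S(add(Z, mul(add(SZ, Z), SZ))))
  step 8: S(S(mul(add(SZ, Z), SZ)))
  step 9: S(S(mul(S(add(Z, Z)), SZ)))
  step 10: S(S(add(SZ, mul(add(Z, Z), SZ))))
  step 11: S(S(S(add(Z, mul(add(Z, Z), SZ)))))
  step 12: S(S(S(mul(add(Z, Z), SZ))))
  step 13: S(S(S(mul(Z, SZ))))
  step 14: SSSZ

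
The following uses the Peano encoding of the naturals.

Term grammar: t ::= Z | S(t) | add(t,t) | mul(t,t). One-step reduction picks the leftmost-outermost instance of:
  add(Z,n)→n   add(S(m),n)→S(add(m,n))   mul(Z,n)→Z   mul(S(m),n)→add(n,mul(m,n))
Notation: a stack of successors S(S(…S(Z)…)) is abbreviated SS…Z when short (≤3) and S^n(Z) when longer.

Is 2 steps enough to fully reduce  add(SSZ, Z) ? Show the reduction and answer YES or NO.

Answer: NO — after 2 steps the term is S(S(add(Z, Z))), not yet normal

Derivation:
  start: add(SSZ, Z)
  step 1: S(add(SZ, Z))
  step 2: S(S(add(Z, Z)))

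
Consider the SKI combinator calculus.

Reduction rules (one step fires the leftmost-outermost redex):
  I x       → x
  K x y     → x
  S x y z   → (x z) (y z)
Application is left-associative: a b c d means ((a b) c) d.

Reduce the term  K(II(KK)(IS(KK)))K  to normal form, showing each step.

Answer: normal form = K  (in 4 steps)

Derivation:
  start: K(II(KK)(IS(KK)))K
  →1  II(KK)(IS(KK))
  →2  I(KK)(IS(KK))
  →3  KK(IS(KK))
  →4  K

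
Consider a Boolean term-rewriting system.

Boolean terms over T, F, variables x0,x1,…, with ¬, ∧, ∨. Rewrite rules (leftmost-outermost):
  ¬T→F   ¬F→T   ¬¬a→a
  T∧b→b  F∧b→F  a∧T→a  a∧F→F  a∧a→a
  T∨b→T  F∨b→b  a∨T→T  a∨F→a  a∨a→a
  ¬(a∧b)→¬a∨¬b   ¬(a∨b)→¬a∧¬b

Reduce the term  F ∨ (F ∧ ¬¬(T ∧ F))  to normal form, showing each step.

Answer: normal form = F  (in 2 steps)

Reduction:
  start: F ∨ (F ∧ ¬¬(T ∧ F))
  →1  F ∧ ¬¬(T ∧ F)
  →2  F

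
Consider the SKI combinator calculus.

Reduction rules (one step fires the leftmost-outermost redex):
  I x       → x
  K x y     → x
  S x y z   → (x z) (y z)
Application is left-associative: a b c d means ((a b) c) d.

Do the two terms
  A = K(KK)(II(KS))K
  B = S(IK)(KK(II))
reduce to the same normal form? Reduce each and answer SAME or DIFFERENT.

Answer: DIFFERENT — A ⇓ K, B ⇓ SKK

Reduction:
Term A:
  start: K(KK)(II(KS))K
  →1  KKK
  →2  K

Term B:
  start: S(IK)(KK(II))
  →1  SK(KK(II))
  →2  SKK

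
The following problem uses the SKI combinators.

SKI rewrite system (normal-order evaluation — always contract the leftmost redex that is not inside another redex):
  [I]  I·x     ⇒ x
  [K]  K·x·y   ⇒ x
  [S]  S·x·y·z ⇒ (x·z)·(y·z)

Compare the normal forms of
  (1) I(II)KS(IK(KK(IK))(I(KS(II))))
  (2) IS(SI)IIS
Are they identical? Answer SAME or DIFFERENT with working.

Answer: SAME — A ⇓ S, B ⇓ S

Working:
Term A:
  start: I(II)KS(IK(KK(IK))(I(KS(II))))
  [1] IIKS(IK(KK(IK))(I(KS(II))))
  [2] IKS(IK(KK(IK))(I(KS(II))))
  [3] KS(IK(KK(IK))(I(KS(II))))
  [4] S

Term B:
  start: IS(SI)IIS
  [1] S(SI)IIS
  [2] SII(II)S
  [3] I(II)(I(II))S
  [4] II(I(II))S
  [5] I(I(II))S
  [6] I(II)S
  [7] IIS
  [8] IS
  [9] S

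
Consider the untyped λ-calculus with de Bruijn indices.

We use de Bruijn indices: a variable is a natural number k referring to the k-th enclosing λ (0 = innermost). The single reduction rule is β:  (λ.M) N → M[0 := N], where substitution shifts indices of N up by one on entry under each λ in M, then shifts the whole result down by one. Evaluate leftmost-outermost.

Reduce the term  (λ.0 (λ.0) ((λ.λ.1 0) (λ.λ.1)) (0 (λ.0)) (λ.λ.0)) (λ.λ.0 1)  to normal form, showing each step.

Answer: normal form = λ.λ.0  (in 8 steps)

Reduction:
  start: (λ.0 (λ.0) ((λ.λ.1 0) (λ.λ.1)) (0 (λ.0)) (λ.λ.0)) (λ.λ.0 1)
  [1] (λ.λ.0 1) (λ.0) ((λ.λ.1 0) (λ.λ.1)) ((λ.λ.0 1) (λ.0)) (λ.λ.0)
  [2] (λ.0 (λ.0)) ((λ.λ.1 0) (λ.λ.1)) ((λ.λ.0 1) (λ.0)) (λ.λ.0)
  [3] (λ.λ.1 0) (λ.λ.1) (λ.0) ((λ.λ.0 1) (λ.0)) (λ.λ.0)
  [4] (λ.(λ.λ.1) 0) (λ.0) ((λ.λ.0 1) (λ.0)) (λ.λ.0)
  [5] (λ.λ.1) (λ.0) ((λ.λ.0 1) (λ.0)) (λ.λ.0)
  [6] (λ.λ.0) ((λ.λ.0 1) (λ.0)) (λ.λ.0)
  [7] (λ.0) (λ.λ.0)
  [8] λ.λ.0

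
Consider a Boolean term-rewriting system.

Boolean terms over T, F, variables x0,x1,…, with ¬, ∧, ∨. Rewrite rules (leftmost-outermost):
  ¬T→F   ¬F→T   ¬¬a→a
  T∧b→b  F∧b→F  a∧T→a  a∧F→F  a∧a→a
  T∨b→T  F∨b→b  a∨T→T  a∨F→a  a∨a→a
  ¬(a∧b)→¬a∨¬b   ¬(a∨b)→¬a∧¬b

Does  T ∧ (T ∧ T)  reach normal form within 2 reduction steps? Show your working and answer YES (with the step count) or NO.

Answer: YES — reaches normal form T in 2 ≤ 2 steps

Derivation:
  start: T ∧ (T ∧ T)
  [1] T ∧ T
  [2] T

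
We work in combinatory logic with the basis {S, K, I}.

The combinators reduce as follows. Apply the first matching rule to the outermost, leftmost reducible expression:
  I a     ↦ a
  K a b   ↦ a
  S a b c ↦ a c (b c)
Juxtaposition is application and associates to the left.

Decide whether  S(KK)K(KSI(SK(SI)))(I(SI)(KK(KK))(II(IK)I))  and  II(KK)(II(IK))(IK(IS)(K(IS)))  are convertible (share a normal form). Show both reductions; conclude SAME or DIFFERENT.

Answer: DIFFERENT — A ⇓ K(S(SK(SI))), B ⇓ KS

Derivation:
Term A:
  start: S(KK)K(KSI(SK(SI)))(I(SI)(KK(KK))(II(IK)I))
  [1] KK(KSI(SK(SI)))(K(KSI(SK(SI))))(I(SI)(KK(KK))(II(IK)I))
  [2] K(K(KSI(SK(SI))))(I(SI)(KK(KK))(II(IK)I))
  [3] K(KSI(SK(SI)))
  [4] K(S(SK(SI)))

Term B:
  start: II(KK)(II(IK))(IK(IS)(K(IS)))
  [1] I(KK)(II(IK))(IK(IS)(K(IS)))
  [2] KK(II(IK))(IK(IS)(K(IS)))
  [3] K(IK(IS)(K(IS)))
  [4] K(K(IS)(K(IS)))
  [5] K(IS)
  [6] KS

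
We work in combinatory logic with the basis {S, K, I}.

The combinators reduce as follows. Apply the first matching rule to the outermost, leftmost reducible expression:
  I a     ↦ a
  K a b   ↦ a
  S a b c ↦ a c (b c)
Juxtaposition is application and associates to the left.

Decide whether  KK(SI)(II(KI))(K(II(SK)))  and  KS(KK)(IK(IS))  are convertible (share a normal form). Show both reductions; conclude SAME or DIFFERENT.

Term A:
  start: KK(SI)(II(KI))(K(II(SK)))
  →1  K(II(KI))(K(II(SK)))
  →2  II(KI)
  →3  I(KI)
  →4  KI

Term B:
  start: KS(KK)(IK(IS))
  →1  S(IK(IS))
  →2  S(K(IS))
  →3  S(KS)

Answer: DIFFERENT — A ⇓ KI, B ⇓ S(KS)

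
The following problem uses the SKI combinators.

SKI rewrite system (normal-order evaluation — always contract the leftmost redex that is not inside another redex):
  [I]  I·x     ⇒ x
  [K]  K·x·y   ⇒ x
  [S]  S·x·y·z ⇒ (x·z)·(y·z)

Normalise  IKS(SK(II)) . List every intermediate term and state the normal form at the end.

  start: IKS(SK(II))
  [1] KS(SK(II))
  [2] S

Answer: normal form = S  (in 2 steps)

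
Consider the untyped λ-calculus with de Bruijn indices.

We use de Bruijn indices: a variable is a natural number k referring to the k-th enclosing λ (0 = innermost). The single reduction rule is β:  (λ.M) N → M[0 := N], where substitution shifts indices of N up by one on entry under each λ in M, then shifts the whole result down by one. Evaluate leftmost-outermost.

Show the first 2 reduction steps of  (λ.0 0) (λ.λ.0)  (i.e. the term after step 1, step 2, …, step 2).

Answer: after 2 steps: λ.0

Reduction:
  start: (λ.0 0) (λ.λ.0)
  →1  (λ.λ.0) (λ.λ.0)
  →2  λ.0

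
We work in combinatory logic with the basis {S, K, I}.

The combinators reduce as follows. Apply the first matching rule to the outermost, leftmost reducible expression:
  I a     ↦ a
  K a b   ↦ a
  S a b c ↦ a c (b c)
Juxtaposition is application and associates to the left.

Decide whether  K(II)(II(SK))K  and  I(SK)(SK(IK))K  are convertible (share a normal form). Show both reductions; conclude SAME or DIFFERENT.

Answer: SAME — A ⇓ K, B ⇓ K

Reduction:
Term A:
  start: K(II)(II(SK))K
  [1] IIK
  [2] IK
  [3] K

Term B:
  start: I(SK)(SK(IK))K
  [1] SK(SK(IK))K
  [2] KK(SK(IK)K)
  [3] K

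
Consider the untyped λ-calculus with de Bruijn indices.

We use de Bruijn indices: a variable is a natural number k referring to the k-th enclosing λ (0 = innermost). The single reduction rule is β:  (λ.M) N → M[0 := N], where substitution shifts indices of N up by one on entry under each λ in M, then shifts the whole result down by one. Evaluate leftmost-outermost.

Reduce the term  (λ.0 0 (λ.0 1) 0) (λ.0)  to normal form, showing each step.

  start: (λ.0 0 (λ.0 1) 0) (λ.0)
  →1  (λ.0) (λ.0) (λ.0 (λ.0)) (λ.0)
  →2  (λ.0) (λ.0 (λ.0)) (λ.0)
  →3  (λ.0 (λ.0)) (λ.0)
  →4  (λ.0) (λ.0)
  →5  λ.0

Answer: normal form = λ.0  (in 5 steps)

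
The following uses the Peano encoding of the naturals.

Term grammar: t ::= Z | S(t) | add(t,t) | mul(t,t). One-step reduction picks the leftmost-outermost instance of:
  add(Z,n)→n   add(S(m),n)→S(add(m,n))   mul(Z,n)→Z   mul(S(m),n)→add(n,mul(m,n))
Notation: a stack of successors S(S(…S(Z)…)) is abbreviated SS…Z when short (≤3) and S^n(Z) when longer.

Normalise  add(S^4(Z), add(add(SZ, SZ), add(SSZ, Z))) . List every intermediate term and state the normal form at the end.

Answer: normal form = S^8(Z)  (in 13 steps)

Derivation:
  start: add(S^4(Z), add(add(SZ, SZ), add(SSZ, Z)))
  →1  S(add(SSSZ, add(add(SZ, SZ), add(SSZ, Z))))
  →2  S(S(add(SSZ, add(add(SZ, SZ), add(SSZ, Z)))))
  →3  S(S(S(add(SZ, add(add(SZ, SZ), add(SSZ, Z))))))
  →4  S(S(S(S(add(Z, add(add(SZ, SZ), add(SSZ, Z)))))))
  →5  S(S(S(S(add(add(SZ, SZ), add(SSZ, Z))))))
  →6  S(S(S(S(add(S(add(Z, SZ)), add(SSZ, Z))))))
  →7  S(S(S(S(S(add(add(Z, SZ), add(SSZ, Z)))))))
  →8  S(S(S(S(S(add(SZ, add(SSZ, Z)))))))
  →9  S(S(S(S(S(S(add(Z, add(SSZ, Z))))))))
  →10  S(S(S(S(S(S(add(SSZ, Z)))))))
  →11  S(S(S(S(S(S(S(add(SZ, Z))))))))
  →12  S(S(S(S(S(S(S(S(add(Z, Z)))))))))
  →13  S^8(Z)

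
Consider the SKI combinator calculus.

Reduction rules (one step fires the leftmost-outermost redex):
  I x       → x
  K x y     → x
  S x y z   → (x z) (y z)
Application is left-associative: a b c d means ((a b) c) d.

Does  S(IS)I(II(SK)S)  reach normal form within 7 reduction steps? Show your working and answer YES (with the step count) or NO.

  start: S(IS)I(II(SK)S)
  step 1: IS(II(SK)S)(I(II(SK)S))
  step 2: S(II(SK)S)(I(II(SK)S))
  step 3: S(I(SK)S)(I(II(SK)S))
  step 4: S(SKS)(I(II(SK)S))
  step 5: S(SKS)(II(SK)S)
  step 6: S(SKS)(I(SK)S)
  step 7: S(SKS)(SKS)

Answer: YES — reaches normal form S(SKS)(SKS) in 7 ≤ 7 steps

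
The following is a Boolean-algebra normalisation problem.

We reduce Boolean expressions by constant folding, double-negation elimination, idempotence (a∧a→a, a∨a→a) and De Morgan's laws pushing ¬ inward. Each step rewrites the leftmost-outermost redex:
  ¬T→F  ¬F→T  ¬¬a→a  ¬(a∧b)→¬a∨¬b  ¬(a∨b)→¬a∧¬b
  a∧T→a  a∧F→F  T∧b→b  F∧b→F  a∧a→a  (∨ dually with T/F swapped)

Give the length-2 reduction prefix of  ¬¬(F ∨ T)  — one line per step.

Answer: after 2 steps: T

Reduction:
  start: ¬¬(F ∨ T)
  step 1: F ∨ T
  step 2: T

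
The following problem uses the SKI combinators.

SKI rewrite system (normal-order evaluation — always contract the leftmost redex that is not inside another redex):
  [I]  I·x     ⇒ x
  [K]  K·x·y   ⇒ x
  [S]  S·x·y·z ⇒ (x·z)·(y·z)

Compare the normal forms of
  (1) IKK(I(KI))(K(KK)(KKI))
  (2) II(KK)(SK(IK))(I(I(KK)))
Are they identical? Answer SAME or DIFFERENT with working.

Answer: SAME — A ⇓ K(KK), B ⇓ K(KK)

Working:
Term A:
  start: IKK(I(KI))(K(KK)(KKI))
  step 1: KK(I(KI))(K(KK)(KKI))
  step 2: K(K(KK)(KKI))
  step 3: K(KK)

Term B:
  start: II(KK)(SK(IK))(I(I(KK)))
  step 1: I(KK)(SK(IK))(I(I(KK)))
  step 2: KK(SK(IK))(I(I(KK)))
  step 3: K(I(I(KK)))
  step 4: K(I(KK))
  step 5: K(KK)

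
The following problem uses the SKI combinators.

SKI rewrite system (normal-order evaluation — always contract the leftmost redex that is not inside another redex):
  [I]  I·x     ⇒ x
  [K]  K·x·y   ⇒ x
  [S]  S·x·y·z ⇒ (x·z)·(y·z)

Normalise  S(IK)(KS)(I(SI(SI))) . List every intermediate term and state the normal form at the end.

  start: S(IK)(KS)(I(SI(SI)))
  step 1: IK(I(SI(SI)))(KS(I(SI(SI))))
  step 2: K(I(SI(SI)))(KS(I(SI(SI))))
  step 3: I(SI(SI))
  step 4: SI(SI)

Answer: normal form = SI(SI)  (in 4 steps)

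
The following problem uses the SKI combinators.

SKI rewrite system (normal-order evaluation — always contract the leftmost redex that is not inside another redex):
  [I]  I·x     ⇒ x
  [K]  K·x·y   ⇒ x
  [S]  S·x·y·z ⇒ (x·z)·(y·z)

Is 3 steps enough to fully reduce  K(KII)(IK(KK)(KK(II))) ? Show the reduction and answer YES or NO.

  start: K(KII)(IK(KK)(KK(II)))
  step 1: KII
  step 2: I

Answer: YES — reaches normal form I in 2 ≤ 3 steps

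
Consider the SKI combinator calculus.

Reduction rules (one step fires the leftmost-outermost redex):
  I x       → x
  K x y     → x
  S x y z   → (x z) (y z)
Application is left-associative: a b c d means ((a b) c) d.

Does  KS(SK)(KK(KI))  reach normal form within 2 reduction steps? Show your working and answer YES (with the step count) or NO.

Answer: YES — reaches normal form SK in 2 ≤ 2 steps

Derivation:
  start: KS(SK)(KK(KI))
  step 1: S(KK(KI))
  step 2: SK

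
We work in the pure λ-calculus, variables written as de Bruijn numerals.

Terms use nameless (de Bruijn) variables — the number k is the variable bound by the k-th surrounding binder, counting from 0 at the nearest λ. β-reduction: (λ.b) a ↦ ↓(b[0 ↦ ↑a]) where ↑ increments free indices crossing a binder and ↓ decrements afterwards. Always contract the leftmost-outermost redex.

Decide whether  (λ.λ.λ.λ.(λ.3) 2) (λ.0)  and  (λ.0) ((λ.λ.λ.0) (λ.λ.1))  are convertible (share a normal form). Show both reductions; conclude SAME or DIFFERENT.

Term A:
  start: (λ.λ.λ.λ.(λ.3) 2) (λ.0)
  →1  λ.λ.λ.(λ.3) 2
  →2  λ.λ.λ.2

Term B:
  start: (λ.0) ((λ.λ.λ.0) (λ.λ.1))
  →1  (λ.λ.λ.0) (λ.λ.1)
  →2  λ.λ.0

Answer: DIFFERENT — A ⇓ λ.λ.λ.2, B ⇓ λ.λ.0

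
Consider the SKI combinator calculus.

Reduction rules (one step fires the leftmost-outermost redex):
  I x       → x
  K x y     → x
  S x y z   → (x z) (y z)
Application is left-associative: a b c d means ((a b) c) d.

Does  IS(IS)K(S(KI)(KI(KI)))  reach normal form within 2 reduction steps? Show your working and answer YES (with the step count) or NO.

Answer: NO — after 2 steps the term is IS(S(KI)(KI(KI)))(K(S(KI)(KI(KI)))), not yet normal

Reduction:
  start: IS(IS)K(S(KI)(KI(KI)))
  [1] S(IS)K(S(KI)(KI(KI)))
  [2] IS(S(KI)(KI(KI)))(K(S(KI)(KI(KI))))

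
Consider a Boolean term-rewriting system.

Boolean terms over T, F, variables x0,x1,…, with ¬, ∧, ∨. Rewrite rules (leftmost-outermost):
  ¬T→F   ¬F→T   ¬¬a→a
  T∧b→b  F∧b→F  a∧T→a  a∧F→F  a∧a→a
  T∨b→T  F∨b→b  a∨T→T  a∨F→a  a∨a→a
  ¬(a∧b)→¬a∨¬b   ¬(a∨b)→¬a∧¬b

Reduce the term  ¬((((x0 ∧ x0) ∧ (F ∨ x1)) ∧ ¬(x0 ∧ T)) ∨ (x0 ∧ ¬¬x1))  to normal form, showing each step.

Answer: normal form = ((¬x0 ∨ ¬x1) ∨ x0) ∧ (¬x0 ∨ ¬x1)  (in 12 steps)

Reduction:
  start: ¬((((x0 ∧ x0) ∧ (F ∨ x1)) ∧ ¬(x0 ∧ T)) ∨ (x0 ∧ ¬¬x1))
  step 1: ¬(((x0 ∧ x0) ∧ (F ∨ x1)) ∧ ¬(x0 ∧ T)) ∧ ¬(x0 ∧ ¬¬x1)
  step 2: (¬((x0 ∧ x0) ∧ (F ∨ x1)) ∨ ¬¬(x0 ∧ T)) ∧ ¬(x0 ∧ ¬¬x1)
  step 3: ((¬(x0 ∧ x0) ∨ ¬(F ∨ x1)) ∨ ¬¬(x0 ∧ T)) ∧ ¬(x0 ∧ ¬¬x1)
  step 4: (((¬x0 ∨ ¬x0) ∨ ¬(F ∨ x1)) ∨ ¬¬(x0 ∧ T)) ∧ ¬(x0 ∧ ¬¬x1)
  step 5: ((¬x0 ∨ ¬(F ∨ x1)) ∨ ¬¬(x0 ∧ T)) ∧ ¬(x0 ∧ ¬¬x1)
  step 6: ((¬x0 ∨ (¬F ∧ ¬x1)) ∨ ¬¬(x0 ∧ T)) ∧ ¬(x0 ∧ ¬¬x1)
  step 7: ((¬x0 ∨ (T ∧ ¬x1)) ∨ ¬¬(x0 ∧ T)) ∧ ¬(x0 ∧ ¬¬x1)
  step 8: ((¬x0 ∨ ¬x1) ∨ ¬¬(x0 ∧ T)) ∧ ¬(x0 ∧ ¬¬x1)
  step 9: ((¬x0 ∨ ¬x1) ∨ (x0 ∧ T)) ∧ ¬(x0 ∧ ¬¬x1)
  step 10: ((¬x0 ∨ ¬x1) ∨ x0) ∧ ¬(x0 ∧ ¬¬x1)
  step 11: ((¬x0 ∨ ¬x1) ∨ x0) ∧ (¬x0 ∨ ¬¬¬x1)
  step 12: ((¬x0 ∨ ¬x1) ∨ x0) ∧ (¬x0 ∨ ¬x1)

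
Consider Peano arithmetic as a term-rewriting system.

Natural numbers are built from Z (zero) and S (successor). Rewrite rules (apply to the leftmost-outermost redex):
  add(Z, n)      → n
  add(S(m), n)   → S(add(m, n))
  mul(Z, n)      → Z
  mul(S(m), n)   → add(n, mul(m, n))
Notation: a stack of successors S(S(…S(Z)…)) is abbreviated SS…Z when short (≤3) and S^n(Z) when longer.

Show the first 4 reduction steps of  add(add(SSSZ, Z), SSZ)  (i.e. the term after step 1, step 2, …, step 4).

  start: add(add(SSSZ, Z), SSZ)
  step 1: add(S(add(SSZ, Z)), SSZ)
  step 2: S(add(add(SSZ, Z), SSZ))
  step 3: S(add(S(add(SZ, Z)), SSZ))
  step 4: S(S(add(add(SZ, Z), SSZ)))

Answer: after 4 steps: S(S(add(add(SZ, Z), SSZ)))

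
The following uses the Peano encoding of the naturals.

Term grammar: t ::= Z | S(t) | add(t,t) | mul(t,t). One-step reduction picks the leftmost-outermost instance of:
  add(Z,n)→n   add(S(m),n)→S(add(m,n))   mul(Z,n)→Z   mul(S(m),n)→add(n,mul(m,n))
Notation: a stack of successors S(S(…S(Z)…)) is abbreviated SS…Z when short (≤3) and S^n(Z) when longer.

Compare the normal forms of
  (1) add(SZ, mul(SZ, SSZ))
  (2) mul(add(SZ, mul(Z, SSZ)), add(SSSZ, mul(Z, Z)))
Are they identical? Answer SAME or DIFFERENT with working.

Answer: SAME — A ⇓ SSSZ, B ⇓ SSSZ

Reduction:
Term A:
  start: add(SZ, mul(SZ, SSZ))
  [1] S(add(Z, mul(SZ, SSZ)))
  [2] S(mul(SZ, SSZ))
  [3] S(add(SSZ, mul(Z, SSZ)))
  [4] S(S(add(SZ, mul(Z, SSZ))))
  [5] S(S(S(add(Z, mul(Z, SSZ)))))
  [6] S(S(S(mul(Z, SSZ))))
  [7] SSSZ

Term B:
  start: mul(add(SZ, mul(Z, SSZ)), add(SSSZ, mul(Z, Z)))
  [1] mul(S(add(Z, mul(Z, SSZ))), add(SSSZ, mul(Z, Z)))
  [2] add(add(SSSZ, mul(Z, Z)), mul(add(Z, mul(Z, SSZ)), add(SSSZ, mul(Z, Z))))
  [3] add(S(add(SSZ, mul(Z, Z))), mul(add(Z, mul(Z, SSZ)), add(SSSZ, mul(Z, Z))))
  [4] S(add(add(SSZ, mul(Z, Z)), mul(add(Z, mul(Z, SSZ)), add(SSSZ, mul(Z, Z)))))
  [5] S(add(S(add(SZ, mul(Z, Z))), mul(add(Z, mul(Z, SSZ)), add(SSSZ, mul(Z, Z)))))
  [6] S(S(add(add(SZ, mul(Z, Z)), mul(add(Z, mul(Z, SSZ)), add(SSSZ, mul(Z, Z))))))
  [7] S(S(add(S(add(Z, mul(Z, Z))), mul(add(Z, mul(Z, SSZ)), add(SSSZ, mul(Z, Z))))))
  [8] S(S(S(add(add(Z, mul(Z, Z)), mul(add(Z, mul(Z, SSZ)), add(SSSZ, mul(Z, Z)))))))
  [9] S(S(S(add(mul(Z, Z), mul(add(Z, mul(Z, SSZ)), add(SSSZ, mul(Z, Z)))))))
  [10] S(S(S(add(Z, mul(add(Z, mul(Z, SSZ)), add(SSSZ, mul(Z, Z)))))))
  [11] S(S(S(mul(add(Z, mul(Z, SSZ)), add(SSSZ, mul(Z, Z))))))
  [12] S(S(S(mul(mul(Z, SSZ), add(SSSZ, mul(Z, Z))))))
  [13] S(S(S(mul(Z, add(SSSZ, mul(Z, Z))))))
  [14] SSSZ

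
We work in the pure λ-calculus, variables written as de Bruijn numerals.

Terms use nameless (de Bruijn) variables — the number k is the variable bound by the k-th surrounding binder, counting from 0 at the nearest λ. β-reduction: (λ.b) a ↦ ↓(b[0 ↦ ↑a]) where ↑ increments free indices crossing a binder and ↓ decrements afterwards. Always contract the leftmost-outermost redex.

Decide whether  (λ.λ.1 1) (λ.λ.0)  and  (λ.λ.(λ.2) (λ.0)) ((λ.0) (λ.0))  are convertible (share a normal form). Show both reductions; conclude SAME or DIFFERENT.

Answer: SAME — A ⇓ λ.λ.0, B ⇓ λ.λ.0

Working:
Term A:
  start: (λ.λ.1 1) (λ.λ.0)
  step 1: λ.(λ.λ.0) (λ.λ.0)
  step 2: λ.λ.0

Term B:
  start: (λ.λ.(λ.2) (λ.0)) ((λ.0) (λ.0))
  step 1: λ.(λ.(λ.0) (λ.0)) (λ.0)
  step 2: λ.(λ.0) (λ.0)
  step 3: λ.λ.0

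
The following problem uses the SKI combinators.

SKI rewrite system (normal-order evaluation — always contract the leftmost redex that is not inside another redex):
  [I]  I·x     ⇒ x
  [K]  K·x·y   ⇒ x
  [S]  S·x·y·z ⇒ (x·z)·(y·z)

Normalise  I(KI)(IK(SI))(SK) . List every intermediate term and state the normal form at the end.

Answer: normal form = SK  (in 3 steps)

Reduction:
  start: I(KI)(IK(SI))(SK)
  [1] KI(IK(SI))(SK)
  [2] I(SK)
  [3] SK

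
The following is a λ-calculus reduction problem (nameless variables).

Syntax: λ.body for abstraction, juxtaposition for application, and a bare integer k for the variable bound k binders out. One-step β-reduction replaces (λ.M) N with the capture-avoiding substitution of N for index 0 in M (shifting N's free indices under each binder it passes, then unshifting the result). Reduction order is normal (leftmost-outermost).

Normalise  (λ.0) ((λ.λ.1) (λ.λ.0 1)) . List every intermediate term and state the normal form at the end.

  start: (λ.0) ((λ.λ.1) (λ.λ.0 1))
  [1] (λ.λ.1) (λ.λ.0 1)
  [2] λ.λ.λ.0 1

Answer: normal form = λ.λ.λ.0 1  (in 2 steps)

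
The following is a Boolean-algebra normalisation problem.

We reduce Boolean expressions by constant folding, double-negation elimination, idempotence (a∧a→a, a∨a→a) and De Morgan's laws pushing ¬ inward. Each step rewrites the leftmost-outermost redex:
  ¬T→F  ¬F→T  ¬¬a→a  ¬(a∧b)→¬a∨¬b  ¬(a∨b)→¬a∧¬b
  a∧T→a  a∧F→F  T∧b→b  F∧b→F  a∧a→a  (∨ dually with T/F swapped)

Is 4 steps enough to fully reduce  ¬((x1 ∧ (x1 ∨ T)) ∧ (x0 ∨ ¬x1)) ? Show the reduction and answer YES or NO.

  start: ¬((x1 ∧ (x1 ∨ T)) ∧ (x0 ∨ ¬x1))
  step 1: ¬(x1 ∧ (x1 ∨ T)) ∨ ¬(x0 ∨ ¬x1)
  step 2: (¬x1 ∨ ¬(x1 ∨ T)) ∨ ¬(x0 ∨ ¬x1)
  step 3: (¬x1 ∨ (¬x1 ∧ ¬T)) ∨ ¬(x0 ∨ ¬x1)
  step 4: (¬x1 ∨ (¬x1 ∧ F)) ∨ ¬(x0 ∨ ¬x1)

Answer: NO — after 4 steps the term is (¬x1 ∨ (¬x1 ∧ F)) ∨ ¬(x0 ∨ ¬x1), not yet normal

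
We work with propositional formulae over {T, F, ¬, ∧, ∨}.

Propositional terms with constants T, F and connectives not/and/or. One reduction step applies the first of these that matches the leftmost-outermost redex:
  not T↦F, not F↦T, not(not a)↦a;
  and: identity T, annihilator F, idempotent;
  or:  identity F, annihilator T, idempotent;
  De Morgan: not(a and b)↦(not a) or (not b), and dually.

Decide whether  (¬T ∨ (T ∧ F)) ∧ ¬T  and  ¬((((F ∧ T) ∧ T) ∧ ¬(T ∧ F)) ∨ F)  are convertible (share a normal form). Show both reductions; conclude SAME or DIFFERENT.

Term A:
  start: (¬T ∨ (T ∧ F)) ∧ ¬T
  step 1: (F ∨ (T ∧ F)) ∧ ¬T
  step 2: (T ∧ F) ∧ ¬T
  step 3: F ∧ ¬T
  step 4: F

Term B:
  start: ¬((((F ∧ T) ∧ T) ∧ ¬(T ∧ F)) ∨ F)
  step 1: ¬(((F ∧ T) ∧ T) ∧ ¬(T ∧ F)) ∧ ¬F
  step 2: (¬((F ∧ T) ∧ T) ∨ ¬¬(T ∧ F)) ∧ ¬F
  step 3: ((¬(F ∧ T) ∨ ¬T) ∨ ¬¬(T ∧ F)) ∧ ¬F
  step 4: (((¬F ∨ ¬T) ∨ ¬T) ∨ ¬¬(T ∧ F)) ∧ ¬F
  step 5: (((T ∨ ¬T) ∨ ¬T) ∨ ¬¬(T ∧ F)) ∧ ¬F
  step 6: ((T ∨ ¬T) ∨ ¬¬(T ∧ F)) ∧ ¬F
  step 7: (T ∨ ¬¬(T ∧ F)) ∧ ¬F
  step 8: T ∧ ¬F
  step 9: ¬F
  step 10: T

Answer: DIFFERENT — A ⇓ F, B ⇓ T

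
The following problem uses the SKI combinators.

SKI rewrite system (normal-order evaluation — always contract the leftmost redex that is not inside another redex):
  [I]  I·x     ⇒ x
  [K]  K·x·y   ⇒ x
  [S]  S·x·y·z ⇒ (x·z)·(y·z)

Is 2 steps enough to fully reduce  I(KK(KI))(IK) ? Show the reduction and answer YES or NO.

  start: I(KK(KI))(IK)
  step 1: KK(KI)(IK)
  step 2: K(IK)

Answer: NO — after 2 steps the term is K(IK), not yet normal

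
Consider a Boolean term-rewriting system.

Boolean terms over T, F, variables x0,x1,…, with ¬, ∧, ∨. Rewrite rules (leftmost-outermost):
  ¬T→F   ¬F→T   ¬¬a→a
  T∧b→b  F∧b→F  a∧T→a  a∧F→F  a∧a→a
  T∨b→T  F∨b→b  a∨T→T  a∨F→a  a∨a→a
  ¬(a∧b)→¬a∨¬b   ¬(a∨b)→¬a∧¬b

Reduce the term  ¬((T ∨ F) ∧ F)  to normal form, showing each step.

Answer: normal form = T  (in 6 steps)

Reduction:
  start: ¬((T ∨ F) ∧ F)
  →1  ¬(T ∨ F) ∨ ¬F
  →2  (¬T ∧ ¬F) ∨ ¬F
  →3  (F ∧ ¬F) ∨ ¬F
  →4  F ∨ ¬F
  →5  ¬F
  →6  T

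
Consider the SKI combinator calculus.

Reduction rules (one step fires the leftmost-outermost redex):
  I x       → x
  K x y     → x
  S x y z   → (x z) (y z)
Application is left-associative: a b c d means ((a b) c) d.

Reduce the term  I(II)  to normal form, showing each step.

  start: I(II)
  →1  II
  →2  I

Answer: normal form = I  (in 2 steps)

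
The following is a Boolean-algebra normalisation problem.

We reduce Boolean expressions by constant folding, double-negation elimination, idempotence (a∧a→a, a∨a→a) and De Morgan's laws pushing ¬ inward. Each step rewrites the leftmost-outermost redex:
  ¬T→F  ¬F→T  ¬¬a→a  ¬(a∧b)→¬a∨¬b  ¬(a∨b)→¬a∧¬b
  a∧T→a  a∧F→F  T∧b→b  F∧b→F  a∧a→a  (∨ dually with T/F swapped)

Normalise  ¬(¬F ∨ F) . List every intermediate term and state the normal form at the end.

Answer: normal form = F  (in 3 steps)

Derivation:
  start: ¬(¬F ∨ F)
  step 1: ¬¬F ∧ ¬F
  step 2: F ∧ ¬F
  step 3: F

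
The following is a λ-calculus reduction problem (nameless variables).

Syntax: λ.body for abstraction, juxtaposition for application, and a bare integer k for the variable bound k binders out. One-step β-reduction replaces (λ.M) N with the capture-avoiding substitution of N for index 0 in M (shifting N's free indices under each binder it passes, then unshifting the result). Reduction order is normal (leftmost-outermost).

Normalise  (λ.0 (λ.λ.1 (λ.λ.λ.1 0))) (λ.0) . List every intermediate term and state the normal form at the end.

Answer: normal form = λ.λ.1 (λ.λ.λ.1 0)  (in 2 steps)

Derivation:
  start: (λ.0 (λ.λ.1 (λ.λ.λ.1 0))) (λ.0)
  [1] (λ.0) (λ.λ.1 (λ.λ.λ.1 0))
  [2] λ.λ.1 (λ.λ.λ.1 0)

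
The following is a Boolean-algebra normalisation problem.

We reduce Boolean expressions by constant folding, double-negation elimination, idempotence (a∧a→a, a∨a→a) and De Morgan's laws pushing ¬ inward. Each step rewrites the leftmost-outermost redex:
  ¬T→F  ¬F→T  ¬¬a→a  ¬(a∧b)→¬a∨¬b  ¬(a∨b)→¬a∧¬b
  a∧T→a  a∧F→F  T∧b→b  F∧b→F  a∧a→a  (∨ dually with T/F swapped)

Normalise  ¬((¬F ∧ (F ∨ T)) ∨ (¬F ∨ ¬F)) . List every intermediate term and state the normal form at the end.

  start: ¬((¬F ∧ (F ∨ T)) ∨ (¬F ∨ ¬F))
  [1] ¬(¬F ∧ (F ∨ T)) ∧ ¬(¬F ∨ ¬F)
  [2] (¬¬F ∨ ¬(F ∨ T)) ∧ ¬(¬F ∨ ¬F)
  [3] (F ∨ ¬(F ∨ T)) ∧ ¬(¬F ∨ ¬F)
  [4] ¬(F ∨ T) ∧ ¬(¬F ∨ ¬F)
  [5] (¬F ∧ ¬T) ∧ ¬(¬F ∨ ¬F)
  [6] (T ∧ ¬T) ∧ ¬(¬F ∨ ¬F)
  [7] ¬T ∧ ¬(¬F ∨ ¬F)
  [8] F ∧ ¬(¬F ∨ ¬F)
  [9] F

Answer: normal form = F  (in 9 steps)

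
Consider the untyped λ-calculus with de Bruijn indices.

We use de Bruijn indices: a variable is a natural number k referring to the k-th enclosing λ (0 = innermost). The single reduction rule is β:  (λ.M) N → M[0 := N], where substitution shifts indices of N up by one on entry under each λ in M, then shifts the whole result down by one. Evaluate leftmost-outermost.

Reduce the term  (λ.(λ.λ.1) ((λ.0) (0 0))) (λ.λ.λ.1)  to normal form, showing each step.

  start: (λ.(λ.λ.1) ((λ.0) (0 0))) (λ.λ.λ.1)
  step 1: (λ.λ.1) ((λ.0) ((λ.λ.λ.1) (λ.λ.λ.1)))
  step 2: λ.(λ.0) ((λ.λ.λ.1) (λ.λ.λ.1))
  step 3: λ.(λ.λ.λ.1) (λ.λ.λ.1)
  step 4: λ.λ.λ.1

Answer: normal form = λ.λ.λ.1  (in 4 steps)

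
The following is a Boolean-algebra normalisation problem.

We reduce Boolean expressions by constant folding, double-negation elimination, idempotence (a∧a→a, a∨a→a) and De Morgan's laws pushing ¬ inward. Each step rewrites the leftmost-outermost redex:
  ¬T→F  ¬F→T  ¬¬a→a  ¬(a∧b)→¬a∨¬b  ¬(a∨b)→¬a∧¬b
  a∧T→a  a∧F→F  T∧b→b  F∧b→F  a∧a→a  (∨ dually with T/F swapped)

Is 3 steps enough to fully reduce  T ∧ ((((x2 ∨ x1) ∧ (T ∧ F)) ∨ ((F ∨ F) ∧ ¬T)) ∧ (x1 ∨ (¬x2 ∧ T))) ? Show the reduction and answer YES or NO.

Answer: NO — after 3 steps the term is (F ∨ ((F ∨ F) ∧ ¬T)) ∧ (x1 ∨ (¬x2 ∧ T)), not yet normal

Reduction:
  start: T ∧ ((((x2 ∨ x1) ∧ (T ∧ F)) ∨ ((F ∨ F) ∧ ¬T)) ∧ (x1 ∨ (¬x2 ∧ T)))
  →1  (((x2 ∨ x1) ∧ (T ∧ F)) ∨ ((F ∨ F) ∧ ¬T)) ∧ (x1 ∨ (¬x2 ∧ T))
  →2  (((x2 ∨ x1) ∧ F) ∨ ((F ∨ F) ∧ ¬T)) ∧ (x1 ∨ (¬x2 ∧ T))
  →3  (F ∨ ((F ∨ F) ∧ ¬T)) ∧ (x1 ∨ (¬x2 ∧ T))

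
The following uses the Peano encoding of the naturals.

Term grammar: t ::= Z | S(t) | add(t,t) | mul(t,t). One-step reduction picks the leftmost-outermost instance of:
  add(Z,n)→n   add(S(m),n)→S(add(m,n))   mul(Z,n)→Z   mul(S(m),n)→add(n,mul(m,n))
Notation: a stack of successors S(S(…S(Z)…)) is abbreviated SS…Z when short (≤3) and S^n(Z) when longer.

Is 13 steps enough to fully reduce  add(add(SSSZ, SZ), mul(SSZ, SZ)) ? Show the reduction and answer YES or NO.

Answer: NO — after 13 steps the term is S(S(S(S(S(add(SZ, mul(Z, SZ))))))), not yet normal

Working:
  start: add(add(SSSZ, SZ), mul(SSZ, SZ))
  [1] add(S(add(SSZ, SZ)), mul(SSZ, SZ))
  [2] S(add(add(SSZ, SZ), mul(SSZ, SZ)))
  [3] S(add(S(add(SZ, SZ)), mul(SSZ, SZ)))
  [4] S(S(add(add(SZ, SZ), mul(SSZ, SZ))))
  [5] S(S(add(S(add(Z, SZ)), mul(SSZ, SZ))))
  [6] S(S(S(add(add(Z, SZ), mul(SSZ, SZ)))))
  [7] S(S(S(add(SZ, mul(SSZ, SZ)))))
  [8] S(S(S(S(add(Z, mul(SSZ, SZ))))))
  [9] S(S(S(S(mul(SSZ, SZ)))))
  [10] S(S(S(S(add(SZ, mul(SZ, SZ))))))
  [11] S(S(S(S(S(add(Z, mul(SZ, SZ)))))))
  [12] S(S(S(S(S(mul(SZ, SZ))))))
  [13] S(S(S(S(S(add(SZ, mul(Z, SZ)))))))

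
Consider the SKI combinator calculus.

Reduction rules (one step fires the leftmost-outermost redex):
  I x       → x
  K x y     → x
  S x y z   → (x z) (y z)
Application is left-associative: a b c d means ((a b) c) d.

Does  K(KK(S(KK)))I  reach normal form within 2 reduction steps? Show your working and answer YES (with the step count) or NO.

  start: K(KK(S(KK)))I
  →1  KK(S(KK))
  →2  K

Answer: YES — reaches normal form K in 2 ≤ 2 steps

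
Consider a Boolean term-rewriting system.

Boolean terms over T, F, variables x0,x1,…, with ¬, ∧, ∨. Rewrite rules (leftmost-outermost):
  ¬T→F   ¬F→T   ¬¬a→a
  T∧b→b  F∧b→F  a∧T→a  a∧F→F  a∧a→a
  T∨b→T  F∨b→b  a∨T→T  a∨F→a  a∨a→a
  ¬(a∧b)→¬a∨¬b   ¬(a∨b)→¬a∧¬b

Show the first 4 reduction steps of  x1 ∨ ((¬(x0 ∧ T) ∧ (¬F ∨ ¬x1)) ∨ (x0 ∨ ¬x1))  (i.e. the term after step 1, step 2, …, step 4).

Answer: after 4 steps: x1 ∨ ((¬x0 ∧ (T ∨ ¬x1)) ∨ (x0 ∨ ¬x1))

Working:
  start: x1 ∨ ((¬(x0 ∧ T) ∧ (¬F ∨ ¬x1)) ∨ (x0 ∨ ¬x1))
  step 1: x1 ∨ (((¬x0 ∨ ¬T) ∧ (¬F ∨ ¬x1)) ∨ (x0 ∨ ¬x1))
  step 2: x1 ∨ (((¬x0 ∨ F) ∧ (¬F ∨ ¬x1)) ∨ (x0 ∨ ¬x1))
  step 3: x1 ∨ ((¬x0 ∧ (¬F ∨ ¬x1)) ∨ (x0 ∨ ¬x1))
  step 4: x1 ∨ ((¬x0 ∧ (T ∨ ¬x1)) ∨ (x0 ∨ ¬x1))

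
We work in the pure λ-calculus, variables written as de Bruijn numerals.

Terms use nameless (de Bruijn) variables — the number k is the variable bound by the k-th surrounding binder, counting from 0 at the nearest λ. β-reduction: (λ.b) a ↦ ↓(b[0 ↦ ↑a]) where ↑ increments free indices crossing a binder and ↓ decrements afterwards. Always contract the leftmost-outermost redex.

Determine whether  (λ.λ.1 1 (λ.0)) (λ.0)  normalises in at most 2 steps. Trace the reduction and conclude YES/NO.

  start: (λ.λ.1 1 (λ.0)) (λ.0)
  [1] λ.(λ.0) (λ.0) (λ.0)
  [2] λ.(λ.0) (λ.0)

Answer: NO — after 2 steps the term is λ.(λ.0) (λ.0), not yet normal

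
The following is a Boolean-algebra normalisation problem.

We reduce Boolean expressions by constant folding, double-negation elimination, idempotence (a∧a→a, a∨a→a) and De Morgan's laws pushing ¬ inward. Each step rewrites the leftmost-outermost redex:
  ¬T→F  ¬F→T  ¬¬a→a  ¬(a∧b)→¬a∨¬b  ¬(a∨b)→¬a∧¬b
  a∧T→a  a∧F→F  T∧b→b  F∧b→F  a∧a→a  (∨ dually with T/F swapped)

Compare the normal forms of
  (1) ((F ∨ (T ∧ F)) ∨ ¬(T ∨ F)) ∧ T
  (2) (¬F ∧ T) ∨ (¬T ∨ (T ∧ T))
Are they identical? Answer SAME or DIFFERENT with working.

Answer: DIFFERENT — A ⇓ F, B ⇓ T

Derivation:
Term A:
  start: ((F ∨ (T ∧ F)) ∨ ¬(T ∨ F)) ∧ T
  step 1: (F ∨ (T ∧ F)) ∨ ¬(T ∨ F)
  step 2: (T ∧ F) ∨ ¬(T ∨ F)
  step 3: F ∨ ¬(T ∨ F)
  step 4: ¬(T ∨ F)
  step 5: ¬T ∧ ¬F
  step 6: F ∧ ¬F
  step 7: F

Term B:
  start: (¬F ∧ T) ∨ (¬T ∨ (T ∧ T))
  step 1: ¬F ∨ (¬T ∨ (T ∧ T))
  step 2: T ∨ (¬T ∨ (T ∧ T))
  step 3: T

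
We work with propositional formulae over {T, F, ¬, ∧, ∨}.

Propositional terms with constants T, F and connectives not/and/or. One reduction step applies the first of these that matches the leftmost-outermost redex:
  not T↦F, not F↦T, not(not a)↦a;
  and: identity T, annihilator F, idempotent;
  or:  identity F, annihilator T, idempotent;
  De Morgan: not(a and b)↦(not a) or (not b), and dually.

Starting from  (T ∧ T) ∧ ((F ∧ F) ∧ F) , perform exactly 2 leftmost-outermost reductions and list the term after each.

Answer: after 2 steps: (F ∧ F) ∧ F

Derivation:
  start: (T ∧ T) ∧ ((F ∧ F) ∧ F)
  →1  T ∧ ((F ∧ F) ∧ F)
  →2  (F ∧ F) ∧ F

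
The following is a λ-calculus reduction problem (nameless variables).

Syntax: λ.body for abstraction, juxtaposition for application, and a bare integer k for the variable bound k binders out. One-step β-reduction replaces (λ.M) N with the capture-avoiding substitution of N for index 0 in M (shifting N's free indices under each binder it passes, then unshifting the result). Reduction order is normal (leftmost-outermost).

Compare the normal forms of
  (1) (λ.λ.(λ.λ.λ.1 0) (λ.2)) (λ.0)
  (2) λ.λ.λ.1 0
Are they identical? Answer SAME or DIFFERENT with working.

Answer: SAME — A ⇓ λ.λ.λ.1 0, B ⇓ λ.λ.λ.1 0

Working:
Term A:
  start: (λ.λ.(λ.λ.λ.1 0) (λ.2)) (λ.0)
  step 1: λ.(λ.λ.λ.1 0) (λ.λ.0)
  step 2: λ.λ.λ.1 0

Term B:
  start: λ.λ.λ.1 0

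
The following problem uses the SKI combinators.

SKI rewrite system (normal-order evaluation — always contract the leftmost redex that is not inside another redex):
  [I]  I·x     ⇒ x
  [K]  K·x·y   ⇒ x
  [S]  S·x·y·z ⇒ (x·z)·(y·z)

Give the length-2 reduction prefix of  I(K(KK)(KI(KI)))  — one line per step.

  start: I(K(KK)(KI(KI)))
  [1] K(KK)(KI(KI))
  [2] KK

Answer: after 2 steps: KK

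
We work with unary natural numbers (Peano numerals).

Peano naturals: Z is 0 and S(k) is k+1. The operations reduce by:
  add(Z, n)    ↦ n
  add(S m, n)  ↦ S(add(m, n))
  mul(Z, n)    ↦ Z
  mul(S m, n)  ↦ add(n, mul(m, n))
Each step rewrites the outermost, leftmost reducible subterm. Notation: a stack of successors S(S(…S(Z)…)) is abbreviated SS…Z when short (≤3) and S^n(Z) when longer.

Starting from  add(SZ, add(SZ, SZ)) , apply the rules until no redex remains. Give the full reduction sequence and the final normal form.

  start: add(SZ, add(SZ, SZ))
  [1] S(add(Z, add(SZ, SZ)))
  [2] S(add(SZ, SZ))
  [3] S(S(add(Z, SZ)))
  [4] SSSZ

Answer: normal form = SSSZ  (in 4 steps)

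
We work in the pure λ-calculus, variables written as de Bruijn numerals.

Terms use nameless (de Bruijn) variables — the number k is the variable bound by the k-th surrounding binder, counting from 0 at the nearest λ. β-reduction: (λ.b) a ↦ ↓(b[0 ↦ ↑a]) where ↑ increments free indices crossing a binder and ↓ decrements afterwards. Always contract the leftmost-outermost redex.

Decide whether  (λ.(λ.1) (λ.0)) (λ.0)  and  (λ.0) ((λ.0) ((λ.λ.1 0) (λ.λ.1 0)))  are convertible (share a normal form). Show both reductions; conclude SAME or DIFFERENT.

Answer: DIFFERENT — A ⇓ λ.0, B ⇓ λ.λ.1 0

Derivation:
Term A:
  start: (λ.(λ.1) (λ.0)) (λ.0)
  →1  (λ.λ.0) (λ.0)
  →2  λ.0

Term B:
  start: (λ.0) ((λ.0) ((λ.λ.1 0) (λ.λ.1 0)))
  →1  (λ.0) ((λ.λ.1 0) (λ.λ.1 0))
  →2  (λ.λ.1 0) (λ.λ.1 0)
  →3  λ.(λ.λ.1 0) 0
  →4  λ.λ.1 0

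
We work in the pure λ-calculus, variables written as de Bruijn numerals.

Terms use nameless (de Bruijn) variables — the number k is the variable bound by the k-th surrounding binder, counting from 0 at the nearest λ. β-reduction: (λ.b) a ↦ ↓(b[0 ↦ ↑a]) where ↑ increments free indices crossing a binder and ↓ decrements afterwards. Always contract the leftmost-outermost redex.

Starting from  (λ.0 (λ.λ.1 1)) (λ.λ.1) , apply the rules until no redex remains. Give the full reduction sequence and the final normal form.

  start: (λ.0 (λ.λ.1 1)) (λ.λ.1)
  [1] (λ.λ.1) (λ.λ.1 1)
  [2] λ.λ.λ.1 1

Answer: normal form = λ.λ.λ.1 1  (in 2 steps)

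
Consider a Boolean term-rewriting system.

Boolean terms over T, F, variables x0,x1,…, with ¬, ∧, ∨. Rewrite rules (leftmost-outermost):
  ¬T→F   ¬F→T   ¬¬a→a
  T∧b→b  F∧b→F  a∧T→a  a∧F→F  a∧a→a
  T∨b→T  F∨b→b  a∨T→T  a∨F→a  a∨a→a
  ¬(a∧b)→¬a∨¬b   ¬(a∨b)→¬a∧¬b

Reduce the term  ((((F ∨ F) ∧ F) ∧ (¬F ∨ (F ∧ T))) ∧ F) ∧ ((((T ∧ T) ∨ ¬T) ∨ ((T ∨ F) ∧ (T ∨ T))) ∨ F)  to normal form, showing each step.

Answer: normal form = F  (in 2 steps)

Derivation:
  start: ((((F ∨ F) ∧ F) ∧ (¬F ∨ (F ∧ T))) ∧ F) ∧ ((((T ∧ T) ∨ ¬T) ∨ ((T ∨ F) ∧ (T ∨ T))) ∨ F)
  →1  F ∧ ((((T ∧ T) ∨ ¬T) ∨ ((T ∨ F) ∧ (T ∨ T))) ∨ F)
  →2  F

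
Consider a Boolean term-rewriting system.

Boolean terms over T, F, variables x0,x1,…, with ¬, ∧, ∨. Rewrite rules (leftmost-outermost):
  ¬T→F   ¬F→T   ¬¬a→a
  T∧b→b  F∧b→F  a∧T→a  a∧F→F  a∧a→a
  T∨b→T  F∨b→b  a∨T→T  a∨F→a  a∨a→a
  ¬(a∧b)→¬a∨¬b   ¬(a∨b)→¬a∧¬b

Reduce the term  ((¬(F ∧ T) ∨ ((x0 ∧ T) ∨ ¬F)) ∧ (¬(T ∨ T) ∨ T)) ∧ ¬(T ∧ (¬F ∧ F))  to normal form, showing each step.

  start: ((¬(F ∧ T) ∨ ((x0 ∧ T) ∨ ¬F)) ∧ (¬(T ∨ T) ∨ T)) ∧ ¬(T ∧ (¬F ∧ F))
  [1] (((¬F ∨ ¬T) ∨ ((x0 ∧ T) ∨ ¬F)) ∧ (¬(T ∨ T) ∨ T)) ∧ ¬(T ∧ (¬F ∧ F))
  [2] (((T ∨ ¬T) ∨ ((x0 ∧ T) ∨ ¬F)) ∧ (¬(T ∨ T) ∨ T)) ∧ ¬(T ∧ (¬F ∧ F))
  [3] ((T ∨ ((x0 ∧ T) ∨ ¬F)) ∧ (¬(T ∨ T) ∨ T)) ∧ ¬(T ∧ (¬F ∧ F))
  [4] (T ∧ (¬(T ∨ T) ∨ T)) ∧ ¬(T ∧ (¬F ∧ F))
  [5] (¬(T ∨ T) ∨ T) ∧ ¬(T ∧ (¬F ∧ F))
  [6] T ∧ ¬(T ∧ (¬F ∧ F))
  [7] ¬(T ∧ (¬F ∧ F))
  [8] ¬T ∨ ¬(¬F ∧ F)
  [9] F ∨ ¬(¬F ∧ F)
  [10] ¬(¬F ∧ F)
  [11] ¬¬F ∨ ¬F
  [12] F ∨ ¬F
  [13] ¬F
  [14] T

Answer: normal form = T  (in 14 steps)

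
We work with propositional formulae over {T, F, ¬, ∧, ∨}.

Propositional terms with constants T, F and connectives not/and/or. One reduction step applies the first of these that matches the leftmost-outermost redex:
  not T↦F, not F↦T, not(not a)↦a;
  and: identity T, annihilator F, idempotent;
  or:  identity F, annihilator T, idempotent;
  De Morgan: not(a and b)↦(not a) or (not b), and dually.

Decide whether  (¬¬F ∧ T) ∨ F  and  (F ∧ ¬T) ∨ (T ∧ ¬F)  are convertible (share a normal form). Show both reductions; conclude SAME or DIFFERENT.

Answer: DIFFERENT — A ⇓ F, B ⇓ T

Reduction:
Term A:
  start: (¬¬F ∧ T) ∨ F
  [1] ¬¬F ∧ T
  [2] ¬¬F
  [3] F

Term B:
  start: (F ∧ ¬T) ∨ (T ∧ ¬F)
  [1] F ∨ (T ∧ ¬F)
  [2] T ∧ ¬F
  [3] ¬F
  [4] T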